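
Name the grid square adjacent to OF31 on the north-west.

Longitude square 3; −1 → 2.
Latitude square 1; +1 → 2.

OF22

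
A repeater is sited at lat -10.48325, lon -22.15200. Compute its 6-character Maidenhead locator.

Shift to the Maidenhead origin (180°W, 90°S): lon 157.8480, lat 79.5168.
Field: lon ⌊157.8480/20⌋ = 7 → H; lat ⌊79.5168/10⌋ = 7 → H.
Square: lon ⌊17.8480/2⌋ = 8; lat ⌊9.5168/1⌋ = 9.
Subsquare: lon ⌊1.8480/0.0833333⌋ = 22 → w; lat ⌊0.5168/0.0416667⌋ = 12 → m.

HH89wm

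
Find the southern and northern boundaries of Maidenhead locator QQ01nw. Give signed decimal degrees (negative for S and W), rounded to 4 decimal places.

71.9167, 71.9583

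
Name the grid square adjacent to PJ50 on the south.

PI59

Latitude square 0; −1 → -1, wraps to 9, carry into field.
Latitude field J = 9; −1 → 8 = I.
The longitude characters are unchanged.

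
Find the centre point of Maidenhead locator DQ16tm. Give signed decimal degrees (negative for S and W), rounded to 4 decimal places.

Field D=3, Q=16: +3·20° lon, +16·10° lat → SW at lon -120°, lat 70°.
Square 1, 6: +1·2° lon, +6·1° lat → SW at lon -118°, lat 76°.
Subsquare t=19, m=12: +19·0.0833333° lon, +12·0.0416667° lat → SW at lon -116.417°, lat 76.5°.
Cell spans 0.0833333° lon × 0.0416667° lat. Centre is SW corner plus half of each.
latitude 76.5208, longitude -116.3750.

76.5208, -116.3750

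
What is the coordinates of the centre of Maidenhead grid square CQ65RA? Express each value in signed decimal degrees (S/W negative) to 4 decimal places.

Field C=2, Q=16: +2·20° lon, +16·10° lat → SW at lon -140°, lat 70°.
Square 6, 5: +6·2° lon, +5·1° lat → SW at lon -128°, lat 75°.
Subsquare r=17, a=0: +17·0.0833333° lon, +0·0.0416667° lat → SW at lon -126.583°, lat 75°.
Cell spans 0.0833333° lon × 0.0416667° lat. Centre is SW corner plus half of each.
latitude 75.0208, longitude -126.5417.

75.0208, -126.5417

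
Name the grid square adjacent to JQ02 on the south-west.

Longitude square 0; −1 → -1, wraps to 9, carry into field.
Longitude field J = 9; −1 → 8 = I.
Latitude square 2; −1 → 1.

IQ91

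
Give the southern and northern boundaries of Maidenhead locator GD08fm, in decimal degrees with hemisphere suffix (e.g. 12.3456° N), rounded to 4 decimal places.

51.5000° S, 51.4583° S

Field G=6, D=3: +6·20° lon, +3·10° lat → SW at lon -60°, lat -60°.
Square 0, 8: +0·2° lon, +8·1° lat → SW at lon -60°, lat -52°.
Subsquare f=5, m=12: +5·0.0833333° lon, +12·0.0416667° lat → SW at lon -59.5833°, lat -51.5°.
Cell spans 0.0833333° lon × 0.0416667° lat.
south 51.5000° S, north 51.4583° S.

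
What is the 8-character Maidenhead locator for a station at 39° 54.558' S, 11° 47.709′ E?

Shift to the Maidenhead origin (180°W, 90°S): lon 191.79515, lat 50.09070.
Field: 191.79515/20 → 9 → J, 50.09070/10 → 5 → F; chars JF.
Square: 11.79515/2 → 5, 0.09070/1 → 0; chars 50.
Subsquare: 1.79515/0.0833333 → 21 → v, 0.09070/0.0416667 → 2 → c; chars vc.
Extended square: 0.04515/0.00833333 → 5, 0.00737/0.00416667 → 1; chars 51.

JF50vc51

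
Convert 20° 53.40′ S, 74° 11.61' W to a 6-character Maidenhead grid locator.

Shift to the Maidenhead origin (180°W, 90°S): lon 105.8065, lat 69.1100.
Field: 105.8065/20 → 5 → F, 69.1100/10 → 6 → G; chars FG.
Square: 5.8065/2 → 2, 9.1100/1 → 9; chars 29.
Subsquare: 1.8065/0.0833333 → 21 → v, 0.1100/0.0416667 → 2 → c; chars vc.

FG29vc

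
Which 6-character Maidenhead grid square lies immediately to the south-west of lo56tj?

LO56si

Longitude subsquare t = 19; −1 → 18 = s.
Latitude subsquare j = 9; −1 → 8 = i.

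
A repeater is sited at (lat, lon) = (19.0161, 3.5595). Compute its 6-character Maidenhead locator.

JK19sa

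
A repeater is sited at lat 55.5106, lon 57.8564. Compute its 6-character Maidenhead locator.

LO85wm

Offset from 180°W / 90°S: lon 237.8564°, lat 145.5106°.
Field: 237.8564/20 → 11 → L, 145.5106/10 → 14 → O; chars LO.
Square: 17.8564/2 → 8, 5.5106/1 → 5; chars 85.
Subsquare: 1.8564/0.0833333 → 22 → w, 0.5106/0.0416667 → 12 → m; chars wm.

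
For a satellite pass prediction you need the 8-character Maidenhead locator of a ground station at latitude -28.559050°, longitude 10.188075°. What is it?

Shift to the Maidenhead origin (180°W, 90°S): lon 190.18807, lat 61.44095.
Field: 190.18807/20 → 9 → J, 61.44095/10 → 6 → G; chars JG.
Square: 10.18807/2 → 5, 1.44095/1 → 1; chars 51.
Subsquare: 0.18807/0.0833333 → 2 → c, 0.44095/0.0416667 → 10 → k; chars ck.
Extended square: 0.02141/0.00833333 → 2, 0.02428/0.00416667 → 5; chars 25.

JG51ck25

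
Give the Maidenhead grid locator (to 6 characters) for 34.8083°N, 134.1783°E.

PM74ct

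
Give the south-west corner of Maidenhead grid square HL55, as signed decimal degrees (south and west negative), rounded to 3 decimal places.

25.000, -30.000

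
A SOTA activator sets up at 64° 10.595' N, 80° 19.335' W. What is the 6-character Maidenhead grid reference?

Offset from 180°W / 90°S: lon 99.6778°, lat 154.1766°.
Field: lon ⌊99.6778/20⌋ = 4 → E; lat ⌊154.1766/10⌋ = 15 → P.
Square: lon ⌊19.6778/2⌋ = 9; lat ⌊4.1766/1⌋ = 4.
Subsquare: lon ⌊1.6778/0.0833333⌋ = 20 → u; lat ⌊0.1766/0.0416667⌋ = 4 → e.

EP94ue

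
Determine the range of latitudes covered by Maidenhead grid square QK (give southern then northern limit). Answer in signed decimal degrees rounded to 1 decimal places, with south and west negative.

10.0, 20.0

Field Q=16, K=10: +16·20° lon, +10·10° lat → SW at lon 140°, lat 10°.
Cell spans 20° lon × 10° lat.
south 10.0, north 20.0.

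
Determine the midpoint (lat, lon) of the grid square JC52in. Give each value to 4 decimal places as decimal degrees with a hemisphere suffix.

67.4375° S, 10.7083° E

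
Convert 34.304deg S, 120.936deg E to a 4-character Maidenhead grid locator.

Add 180° to longitude and 90° to latitude: 300.94, 55.70.
Field: 300.94/20 → 15 → P, 55.70/10 → 5 → F; chars PF.
Square: 0.94/2 → 0, 5.70/1 → 5; chars 05.

PF05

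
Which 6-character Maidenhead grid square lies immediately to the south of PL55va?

Latitude subsquare a = 0; −1 → -1, wraps to 23 = x, carry into square.
Latitude square 5; −1 → 4.
The longitude characters are unchanged.

PL54vx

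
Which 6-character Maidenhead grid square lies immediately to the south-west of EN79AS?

Longitude subsquare a = 0; −1 → -1, wraps to 23 = x, carry into square.
Longitude square 7; −1 → 6.
Latitude subsquare s = 18; −1 → 17 = r.

EN69xr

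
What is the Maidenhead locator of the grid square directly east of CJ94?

DJ04

Longitude square 9; +1 → 10, wraps to 0, carry into field.
Longitude field C = 2; +1 → 3 = D.
The latitude characters are unchanged.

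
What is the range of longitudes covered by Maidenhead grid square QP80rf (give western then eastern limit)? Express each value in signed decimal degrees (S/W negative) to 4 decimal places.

157.4167, 157.5000

Field Q=16, P=15: +16·20° lon, +15·10° lat → SW at lon 140°, lat 60°.
Square 8, 0: +8·2° lon, +0·1° lat → SW at lon 156°, lat 60°.
Subsquare r=17, f=5: +17·0.0833333° lon, +5·0.0416667° lat → SW at lon 157.417°, lat 60.2083°.
Cell spans 0.0833333° lon × 0.0416667° lat.
west 157.4167, east 157.5000.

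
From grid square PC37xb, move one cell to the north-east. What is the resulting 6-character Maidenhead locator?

Longitude subsquare x = 23; +1 → 24, wraps to 0 = a, carry into square.
Longitude square 3; +1 → 4.
Latitude subsquare b = 1; +1 → 2 = c.

PC47ac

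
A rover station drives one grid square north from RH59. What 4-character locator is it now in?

RI50

Latitude square 9; +1 → 10, wraps to 0, carry into field.
Latitude field H = 7; +1 → 8 = I.
The longitude characters are unchanged.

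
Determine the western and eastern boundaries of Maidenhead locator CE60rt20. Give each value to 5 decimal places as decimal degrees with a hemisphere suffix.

126.56667° W, 126.55833° W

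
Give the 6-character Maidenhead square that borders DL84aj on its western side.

DL74xj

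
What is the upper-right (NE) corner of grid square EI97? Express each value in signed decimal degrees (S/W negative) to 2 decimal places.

Field E=4, I=8: +4·20° lon, +8·10° lat → SW at lon -100°, lat -10°.
Square 9, 7: +9·2° lon, +7·1° lat → SW at lon -82°, lat -3°.
Cell spans 2° lon × 1° lat. NE corner is SW corner plus one full cell.
latitude -2.00, longitude -80.00.

-2.00, -80.00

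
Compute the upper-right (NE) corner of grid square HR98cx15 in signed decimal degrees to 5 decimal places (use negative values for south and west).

88.98333, -21.81667

Field H=7, R=17: +7·20° lon, +17·10° lat → SW at lon -40°, lat 80°.
Square 9, 8: +9·2° lon, +8·1° lat → SW at lon -22°, lat 88°.
Subsquare c=2, x=23: +2·0.0833333° lon, +23·0.0416667° lat → SW at lon -21.8333°, lat 88.9583°.
Extended square 1, 5: +1·0.00833333° lon, +5·0.00416667° lat → SW at lon -21.825°, lat 88.9792°.
Cell spans 0.00833333° lon × 0.00416667° lat. NE corner is SW corner plus one full cell.
latitude 88.98333, longitude -21.81667.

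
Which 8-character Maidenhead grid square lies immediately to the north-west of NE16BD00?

NE16ad91

Longitude extended square 0; −1 → -1, wraps to 9, carry into subsquare.
Longitude subsquare b = 1; −1 → 0 = a.
Latitude extended square 0; +1 → 1.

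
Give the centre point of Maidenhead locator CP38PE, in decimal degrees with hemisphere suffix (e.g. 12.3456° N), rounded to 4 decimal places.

68.1875° N, 132.7083° W

Field C=2, P=15: +2·20° lon, +15·10° lat → SW at lon -140°, lat 60°.
Square 3, 8: +3·2° lon, +8·1° lat → SW at lon -134°, lat 68°.
Subsquare p=15, e=4: +15·0.0833333° lon, +4·0.0416667° lat → SW at lon -132.75°, lat 68.1667°.
Cell spans 0.0833333° lon × 0.0416667° lat. Centre is SW corner plus half of each.
latitude 68.1875° N, longitude 132.7083° W.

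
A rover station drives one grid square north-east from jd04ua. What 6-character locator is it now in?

Longitude subsquare u = 20; +1 → 21 = v.
Latitude subsquare a = 0; +1 → 1 = b.

JD04vb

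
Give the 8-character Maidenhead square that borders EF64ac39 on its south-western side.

EF64ac28

Longitude extended square 3; −1 → 2.
Latitude extended square 9; −1 → 8.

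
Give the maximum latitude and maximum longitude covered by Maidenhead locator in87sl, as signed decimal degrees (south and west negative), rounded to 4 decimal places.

Field I=8, N=13: +8·20° lon, +13·10° lat → SW at lon -20°, lat 40°.
Square 8, 7: +8·2° lon, +7·1° lat → SW at lon -4°, lat 47°.
Subsquare s=18, l=11: +18·0.0833333° lon, +11·0.0416667° lat → SW at lon -2.5°, lat 47.4583°.
Cell spans 0.0833333° lon × 0.0416667° lat. NE corner is SW corner plus one full cell.
latitude 47.5000, longitude -2.4167.

47.5000, -2.4167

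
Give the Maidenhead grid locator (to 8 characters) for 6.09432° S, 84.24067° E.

NI23cv87

Shift to the Maidenhead origin (180°W, 90°S): lon 264.24067, lat 83.90568.
Field (20°×10°, letters A–R): 264.24067/20 → 13 → N, 83.90568/10 → 8 → I; chars NI.
Square (2°×1°, digits 0–9): 4.24067/2 → 2, 3.90568/1 → 3; chars 23.
Subsquare (5′×2.5′, letters a–x): 0.24067/0.0833333 → 2 → c, 0.90568/0.0416667 → 21 → v; chars cv.
Extended square (30″×15″, digits 0–9): 0.07400/0.00833333 → 8, 0.03068/0.00416667 → 7; chars 87.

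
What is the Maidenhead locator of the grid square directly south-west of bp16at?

Longitude subsquare a = 0; −1 → -1, wraps to 23 = x, carry into square.
Longitude square 1; −1 → 0.
Latitude subsquare t = 19; −1 → 18 = s.

BP06xs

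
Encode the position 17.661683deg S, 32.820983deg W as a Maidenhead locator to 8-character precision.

HH32oi11

Offset from 180°W / 90°S: lon 147.17902°, lat 72.33832°.
Field: lon ⌊147.17902/20⌋ = 7 → H; lat ⌊72.33832/10⌋ = 7 → H.
Square: lon ⌊7.17902/2⌋ = 3; lat ⌊2.33832/1⌋ = 2.
Subsquare: lon ⌊1.17902/0.0833333⌋ = 14 → o; lat ⌊0.33832/0.0416667⌋ = 8 → i.
Extended square: lon ⌊0.01235/0.00833333⌋ = 1; lat ⌊0.00498/0.00416667⌋ = 1.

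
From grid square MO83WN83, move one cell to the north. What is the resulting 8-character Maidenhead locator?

MO83wn84

Latitude extended square 3; +1 → 4.
The longitude characters are unchanged.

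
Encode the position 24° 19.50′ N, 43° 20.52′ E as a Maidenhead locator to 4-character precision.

LL14

Add 180° to longitude and 90° to latitude: 223.34, 114.33.
Field: 223.34/20 → 11 → L, 114.33/10 → 11 → L; chars LL.
Square: 3.34/2 → 1, 4.33/1 → 4; chars 14.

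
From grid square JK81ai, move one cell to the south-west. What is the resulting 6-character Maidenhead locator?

JK71xh

Longitude subsquare a = 0; −1 → -1, wraps to 23 = x, carry into square.
Longitude square 8; −1 → 7.
Latitude subsquare i = 8; −1 → 7 = h.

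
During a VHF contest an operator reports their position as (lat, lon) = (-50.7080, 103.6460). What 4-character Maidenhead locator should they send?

Shift to the Maidenhead origin (180°W, 90°S): lon 283.65, lat 39.29.
Field: lon ⌊283.65/20⌋ = 14 → O; lat ⌊39.29/10⌋ = 3 → D.
Square: lon ⌊3.65/2⌋ = 1; lat ⌊9.29/1⌋ = 9.

OD19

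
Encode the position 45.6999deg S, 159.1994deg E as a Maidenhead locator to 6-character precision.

Add 180° to longitude and 90° to latitude: 339.1994, 44.3001.
Field: 339.1994/20 → 16 → Q, 44.3001/10 → 4 → E; chars QE.
Square: 19.1994/2 → 9, 4.3001/1 → 4; chars 94.
Subsquare: 1.1994/0.0833333 → 14 → o, 0.3001/0.0416667 → 7 → h; chars oh.

QE94oh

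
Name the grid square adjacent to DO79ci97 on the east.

DO79di07

Longitude extended square 9; +1 → 10, wraps to 0, carry into subsquare.
Longitude subsquare c = 2; +1 → 3 = d.
The latitude characters are unchanged.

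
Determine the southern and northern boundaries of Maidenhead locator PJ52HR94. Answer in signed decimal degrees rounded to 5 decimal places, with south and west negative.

2.72500, 2.72917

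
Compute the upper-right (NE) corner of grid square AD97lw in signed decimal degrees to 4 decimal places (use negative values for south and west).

-52.0417, -161.0000

Field A=0, D=3: +0·20° lon, +3·10° lat → SW at lon -180°, lat -60°.
Square 9, 7: +9·2° lon, +7·1° lat → SW at lon -162°, lat -53°.
Subsquare l=11, w=22: +11·0.0833333° lon, +22·0.0416667° lat → SW at lon -161.083°, lat -52.0833°.
Cell spans 0.0833333° lon × 0.0416667° lat. NE corner is SW corner plus one full cell.
latitude -52.0417, longitude -161.0000.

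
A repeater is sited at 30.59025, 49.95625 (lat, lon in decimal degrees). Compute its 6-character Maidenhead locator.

LM40xo

Add 180° to longitude and 90° to latitude: 229.9563, 120.5902.
Field: lon ⌊229.9563/20⌋ = 11 → L; lat ⌊120.5902/10⌋ = 12 → M.
Square: lon ⌊9.9563/2⌋ = 4; lat ⌊0.5902/1⌋ = 0.
Subsquare: lon ⌊1.9563/0.0833333⌋ = 23 → x; lat ⌊0.5902/0.0416667⌋ = 14 → o.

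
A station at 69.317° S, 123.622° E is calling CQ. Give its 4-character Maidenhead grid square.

Add 180° to longitude and 90° to latitude: 303.62, 20.68.
Field: 303.62/20 → 15 → P, 20.68/10 → 2 → C; chars PC.
Square: 3.62/2 → 1, 0.68/1 → 0; chars 10.

PC10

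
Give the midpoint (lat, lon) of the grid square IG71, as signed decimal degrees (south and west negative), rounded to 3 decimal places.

Field I=8, G=6: +8·20° lon, +6·10° lat → SW at lon -20°, lat -30°.
Square 7, 1: +7·2° lon, +1·1° lat → SW at lon -6°, lat -29°.
Cell spans 2° lon × 1° lat. Centre is SW corner plus half of each.
latitude -28.500, longitude -5.000.

-28.500, -5.000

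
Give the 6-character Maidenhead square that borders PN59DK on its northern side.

Latitude subsquare k = 10; +1 → 11 = l.
The longitude characters are unchanged.

PN59dl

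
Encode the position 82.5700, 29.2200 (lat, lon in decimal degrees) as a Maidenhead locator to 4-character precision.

KR42

Offset from 180°W / 90°S: lon 209.22°, lat 172.57°.
Field: lon ⌊209.22/20⌋ = 10 → K; lat ⌊172.57/10⌋ = 17 → R.
Square: lon ⌊9.22/2⌋ = 4; lat ⌊2.57/1⌋ = 2.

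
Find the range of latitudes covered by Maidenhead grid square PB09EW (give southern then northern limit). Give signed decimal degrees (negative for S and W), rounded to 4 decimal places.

-70.0833, -70.0417

Field P=15, B=1: +15·20° lon, +1·10° lat → SW at lon 120°, lat -80°.
Square 0, 9: +0·2° lon, +9·1° lat → SW at lon 120°, lat -71°.
Subsquare e=4, w=22: +4·0.0833333° lon, +22·0.0416667° lat → SW at lon 120.333°, lat -70.0833°.
Cell spans 0.0833333° lon × 0.0416667° lat.
south -70.0833, north -70.0417.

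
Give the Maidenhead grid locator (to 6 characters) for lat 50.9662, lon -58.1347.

GO00wx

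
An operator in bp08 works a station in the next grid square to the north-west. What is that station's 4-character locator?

Longitude square 0; −1 → -1, wraps to 9, carry into field.
Longitude field B = 1; −1 → 0 = A.
Latitude square 8; +1 → 9.

AP99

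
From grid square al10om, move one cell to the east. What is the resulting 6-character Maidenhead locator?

AL10pm

Longitude subsquare o = 14; +1 → 15 = p.
The latitude characters are unchanged.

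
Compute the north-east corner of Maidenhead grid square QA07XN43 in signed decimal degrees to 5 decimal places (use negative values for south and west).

-82.44167, 141.95833

Field Q=16, A=0: +16·20° lon, +0·10° lat → SW at lon 140°, lat -90°.
Square 0, 7: +0·2° lon, +7·1° lat → SW at lon 140°, lat -83°.
Subsquare x=23, n=13: +23·0.0833333° lon, +13·0.0416667° lat → SW at lon 141.917°, lat -82.4583°.
Extended square 4, 3: +4·0.00833333° lon, +3·0.00416667° lat → SW at lon 141.95°, lat -82.4458°.
Cell spans 0.00833333° lon × 0.00416667° lat. NE corner is SW corner plus one full cell.
latitude -82.44167, longitude 141.95833.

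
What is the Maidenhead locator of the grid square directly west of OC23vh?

Longitude subsquare v = 21; −1 → 20 = u.
The latitude characters are unchanged.

OC23uh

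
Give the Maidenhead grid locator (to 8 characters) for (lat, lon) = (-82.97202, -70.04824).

FA47xa46

Shift to the Maidenhead origin (180°W, 90°S): lon 109.95176, lat 7.02798.
Field: lon ⌊109.95176/20⌋ = 5 → F; lat ⌊7.02798/10⌋ = 0 → A.
Square: lon ⌊9.95176/2⌋ = 4; lat ⌊7.02798/1⌋ = 7.
Subsquare: lon ⌊1.95176/0.0833333⌋ = 23 → x; lat ⌊0.02798/0.0416667⌋ = 0 → a.
Extended square: lon ⌊0.03509/0.00833333⌋ = 4; lat ⌊0.02798/0.00416667⌋ = 6.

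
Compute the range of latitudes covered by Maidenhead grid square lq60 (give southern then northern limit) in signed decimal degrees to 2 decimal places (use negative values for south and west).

Field L=11, Q=16: +11·20° lon, +16·10° lat → SW at lon 40°, lat 70°.
Square 6, 0: +6·2° lon, +0·1° lat → SW at lon 52°, lat 70°.
Cell spans 2° lon × 1° lat.
south 70.00, north 71.00.

70.00, 71.00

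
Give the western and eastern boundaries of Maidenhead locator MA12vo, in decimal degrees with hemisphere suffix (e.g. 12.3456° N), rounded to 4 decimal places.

63.7500° E, 63.8333° E

Field M=12, A=0: +12·20° lon, +0·10° lat → SW at lon 60°, lat -90°.
Square 1, 2: +1·2° lon, +2·1° lat → SW at lon 62°, lat -88°.
Subsquare v=21, o=14: +21·0.0833333° lon, +14·0.0416667° lat → SW at lon 63.75°, lat -87.4167°.
Cell spans 0.0833333° lon × 0.0416667° lat.
west 63.7500° E, east 63.8333° E.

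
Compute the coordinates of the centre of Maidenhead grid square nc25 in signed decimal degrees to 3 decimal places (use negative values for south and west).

Field N=13, C=2: +13·20° lon, +2·10° lat → SW at lon 80°, lat -70°.
Square 2, 5: +2·2° lon, +5·1° lat → SW at lon 84°, lat -65°.
Cell spans 2° lon × 1° lat. Centre is SW corner plus half of each.
latitude -64.500, longitude 85.000.

-64.500, 85.000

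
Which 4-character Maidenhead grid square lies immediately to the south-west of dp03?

Longitude square 0; −1 → -1, wraps to 9, carry into field.
Longitude field D = 3; −1 → 2 = C.
Latitude square 3; −1 → 2.

CP92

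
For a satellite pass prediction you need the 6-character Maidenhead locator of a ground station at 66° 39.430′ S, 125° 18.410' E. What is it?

Offset from 180°W / 90°S: lon 305.3068°, lat 23.3428°.
Field: lon ⌊305.3068/20⌋ = 15 → P; lat ⌊23.3428/10⌋ = 2 → C.
Square: lon ⌊5.3068/2⌋ = 2; lat ⌊3.3428/1⌋ = 3.
Subsquare: lon ⌊1.3068/0.0833333⌋ = 15 → p; lat ⌊0.3428/0.0416667⌋ = 8 → i.

PC23pi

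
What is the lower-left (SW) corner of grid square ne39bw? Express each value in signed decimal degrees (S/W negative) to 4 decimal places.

Field N=13, E=4: +13·20° lon, +4·10° lat → SW at lon 80°, lat -50°.
Square 3, 9: +3·2° lon, +9·1° lat → SW at lon 86°, lat -41°.
Subsquare b=1, w=22: +1·0.0833333° lon, +22·0.0416667° lat → SW at lon 86.0833°, lat -40.0833°.
latitude -40.0833, longitude 86.0833.

-40.0833, 86.0833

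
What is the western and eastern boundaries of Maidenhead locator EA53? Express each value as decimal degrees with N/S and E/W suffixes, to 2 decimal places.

90.00° W, 88.00° W

Field E=4, A=0: +4·20° lon, +0·10° lat → SW at lon -100°, lat -90°.
Square 5, 3: +5·2° lon, +3·1° lat → SW at lon -90°, lat -87°.
Cell spans 2° lon × 1° lat.
west 90.00° W, east 88.00° W.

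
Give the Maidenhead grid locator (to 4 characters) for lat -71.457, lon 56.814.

LB88

Offset from 180°W / 90°S: lon 236.81°, lat 18.54°.
Field: lon ⌊236.81/20⌋ = 11 → L; lat ⌊18.54/10⌋ = 1 → B.
Square: lon ⌊16.81/2⌋ = 8; lat ⌊8.54/1⌋ = 8.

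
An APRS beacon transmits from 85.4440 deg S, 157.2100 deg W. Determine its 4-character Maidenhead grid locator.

BA14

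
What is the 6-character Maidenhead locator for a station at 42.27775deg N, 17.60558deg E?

Offset from 180°W / 90°S: lon 197.6056°, lat 132.2777°.
Field: lon ⌊197.6056/20⌋ = 9 → J; lat ⌊132.2777/10⌋ = 13 → N.
Square: lon ⌊17.6056/2⌋ = 8; lat ⌊2.2777/1⌋ = 2.
Subsquare: lon ⌊1.6056/0.0833333⌋ = 19 → t; lat ⌊0.2777/0.0416667⌋ = 6 → g.

JN82tg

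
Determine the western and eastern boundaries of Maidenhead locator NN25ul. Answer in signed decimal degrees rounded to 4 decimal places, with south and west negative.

Field N=13, N=13: +13·20° lon, +13·10° lat → SW at lon 80°, lat 40°.
Square 2, 5: +2·2° lon, +5·1° lat → SW at lon 84°, lat 45°.
Subsquare u=20, l=11: +20·0.0833333° lon, +11·0.0416667° lat → SW at lon 85.6667°, lat 45.4583°.
Cell spans 0.0833333° lon × 0.0416667° lat.
west 85.6667, east 85.7500.

85.6667, 85.7500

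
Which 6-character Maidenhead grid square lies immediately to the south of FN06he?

Latitude subsquare e = 4; −1 → 3 = d.
The longitude characters are unchanged.

FN06hd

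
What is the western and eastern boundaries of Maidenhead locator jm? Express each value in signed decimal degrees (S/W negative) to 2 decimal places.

Field J=9, M=12: +9·20° lon, +12·10° lat → SW at lon 0°, lat 30°.
Cell spans 20° lon × 10° lat.
west 0.00, east 20.00.

0.00, 20.00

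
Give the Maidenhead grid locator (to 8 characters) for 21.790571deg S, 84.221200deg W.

EG78vf30

Shift to the Maidenhead origin (180°W, 90°S): lon 95.77880, lat 68.20943.
Field: 95.77880/20 → 4 → E, 68.20943/10 → 6 → G; chars EG.
Square: 15.77880/2 → 7, 8.20943/1 → 8; chars 78.
Subsquare: 1.77880/0.0833333 → 21 → v, 0.20943/0.0416667 → 5 → f; chars vf.
Extended square: 0.02880/0.00833333 → 3, 0.00110/0.00416667 → 0; chars 30.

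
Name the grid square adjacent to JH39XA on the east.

JH49aa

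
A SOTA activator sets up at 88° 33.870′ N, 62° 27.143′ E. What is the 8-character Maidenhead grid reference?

MR18fn45

Shift to the Maidenhead origin (180°W, 90°S): lon 242.45238, lat 178.56450.
Field (20°×10°, letters A–R): lon ⌊242.45238/20⌋ = 12 → M; lat ⌊178.56450/10⌋ = 17 → R.
Square (2°×1°, digits 0–9): lon ⌊2.45238/2⌋ = 1; lat ⌊8.56450/1⌋ = 8.
Subsquare (5′×2.5′, letters a–x): lon ⌊0.45238/0.0833333⌋ = 5 → f; lat ⌊0.56450/0.0416667⌋ = 13 → n.
Extended square (30″×15″, digits 0–9): lon ⌊0.03572/0.00833333⌋ = 4; lat ⌊0.02283/0.00416667⌋ = 5.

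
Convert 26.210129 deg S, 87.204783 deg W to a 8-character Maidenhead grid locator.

Offset from 180°W / 90°S: lon 92.79522°, lat 63.78987°.
Field: 92.79522/20 → 4 → E, 63.78987/10 → 6 → G; chars EG.
Square: 12.79522/2 → 6, 3.78987/1 → 3; chars 63.
Subsquare: 0.79522/0.0833333 → 9 → j, 0.78987/0.0416667 → 18 → s; chars js.
Extended square: 0.04522/0.00833333 → 5, 0.03987/0.00416667 → 9; chars 59.

EG63js59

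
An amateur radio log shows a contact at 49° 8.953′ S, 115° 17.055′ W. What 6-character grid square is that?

DE20iu

Shift to the Maidenhead origin (180°W, 90°S): lon 64.7157, lat 40.8508.
Field: lon ⌊64.7157/20⌋ = 3 → D; lat ⌊40.8508/10⌋ = 4 → E.
Square: lon ⌊4.7157/2⌋ = 2; lat ⌊0.8508/1⌋ = 0.
Subsquare: lon ⌊0.7157/0.0833333⌋ = 8 → i; lat ⌊0.8508/0.0416667⌋ = 20 → u.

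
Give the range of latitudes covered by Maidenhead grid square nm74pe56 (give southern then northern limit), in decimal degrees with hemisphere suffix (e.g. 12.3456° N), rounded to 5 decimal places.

34.19167° N, 34.19583° N

Field N=13, M=12: +13·20° lon, +12·10° lat → SW at lon 80°, lat 30°.
Square 7, 4: +7·2° lon, +4·1° lat → SW at lon 94°, lat 34°.
Subsquare p=15, e=4: +15·0.0833333° lon, +4·0.0416667° lat → SW at lon 95.25°, lat 34.1667°.
Extended square 5, 6: +5·0.00833333° lon, +6·0.00416667° lat → SW at lon 95.2917°, lat 34.1917°.
Cell spans 0.00833333° lon × 0.00416667° lat.
south 34.19167° N, north 34.19583° N.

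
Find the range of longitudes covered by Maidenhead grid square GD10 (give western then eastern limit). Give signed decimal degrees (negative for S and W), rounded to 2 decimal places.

Field G=6, D=3: +6·20° lon, +3·10° lat → SW at lon -60°, lat -60°.
Square 1, 0: +1·2° lon, +0·1° lat → SW at lon -58°, lat -60°.
Cell spans 2° lon × 1° lat.
west -58.00, east -56.00.

-58.00, -56.00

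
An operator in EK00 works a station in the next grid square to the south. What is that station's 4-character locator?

EJ09

Latitude square 0; −1 → -1, wraps to 9, carry into field.
Latitude field K = 10; −1 → 9 = J.
The longitude characters are unchanged.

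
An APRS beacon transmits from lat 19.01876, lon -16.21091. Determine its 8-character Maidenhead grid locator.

IK19va44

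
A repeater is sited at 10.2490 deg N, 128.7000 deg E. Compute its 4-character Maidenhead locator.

PK40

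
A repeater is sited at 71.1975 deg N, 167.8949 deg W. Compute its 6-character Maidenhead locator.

Shift to the Maidenhead origin (180°W, 90°S): lon 12.1051, lat 161.1975.
Field (20°×10°, letters A–R): 12.1051/20 → 0 → A, 161.1975/10 → 16 → Q; chars AQ.
Square (2°×1°, digits 0–9): 12.1051/2 → 6, 1.1975/1 → 1; chars 61.
Subsquare (5′×2.5′, letters a–x): 0.1051/0.0833333 → 1 → b, 0.1975/0.0416667 → 4 → e; chars be.

AQ61be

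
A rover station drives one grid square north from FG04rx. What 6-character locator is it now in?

Latitude subsquare x = 23; +1 → 24, wraps to 0 = a, carry into square.
Latitude square 4; +1 → 5.
The longitude characters are unchanged.

FG05ra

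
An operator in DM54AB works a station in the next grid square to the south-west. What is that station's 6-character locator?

DM44xa

Longitude subsquare a = 0; −1 → -1, wraps to 23 = x, carry into square.
Longitude square 5; −1 → 4.
Latitude subsquare b = 1; −1 → 0 = a.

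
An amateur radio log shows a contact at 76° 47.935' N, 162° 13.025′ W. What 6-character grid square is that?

Offset from 180°W / 90°S: lon 17.7829°, lat 166.7989°.
Field: 17.7829/20 → 0 → A, 166.7989/10 → 16 → Q; chars AQ.
Square: 17.7829/2 → 8, 6.7989/1 → 6; chars 86.
Subsquare: 1.7829/0.0833333 → 21 → v, 0.7989/0.0416667 → 19 → t; chars vt.

AQ86vt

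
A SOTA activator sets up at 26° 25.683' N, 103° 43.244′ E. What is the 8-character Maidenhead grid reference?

OL16uk62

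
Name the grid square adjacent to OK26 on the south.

Latitude square 6; −1 → 5.
The longitude characters are unchanged.

OK25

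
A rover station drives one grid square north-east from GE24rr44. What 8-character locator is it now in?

Longitude extended square 4; +1 → 5.
Latitude extended square 4; +1 → 5.

GE24rr55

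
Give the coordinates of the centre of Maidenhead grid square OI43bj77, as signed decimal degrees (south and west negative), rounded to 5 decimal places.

Field O=14, I=8: +14·20° lon, +8·10° lat → SW at lon 100°, lat -10°.
Square 4, 3: +4·2° lon, +3·1° lat → SW at lon 108°, lat -7°.
Subsquare b=1, j=9: +1·0.0833333° lon, +9·0.0416667° lat → SW at lon 108.083°, lat -6.625°.
Extended square 7, 7: +7·0.00833333° lon, +7·0.00416667° lat → SW at lon 108.142°, lat -6.59583°.
Cell spans 0.00833333° lon × 0.00416667° lat. Centre is SW corner plus half of each.
latitude -6.59375, longitude 108.14583.

-6.59375, 108.14583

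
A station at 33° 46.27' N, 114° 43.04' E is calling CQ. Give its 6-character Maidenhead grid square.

OM73is

Add 180° to longitude and 90° to latitude: 294.7173, 123.7712.
Field: lon ⌊294.7173/20⌋ = 14 → O; lat ⌊123.7712/10⌋ = 12 → M.
Square: lon ⌊14.7173/2⌋ = 7; lat ⌊3.7712/1⌋ = 3.
Subsquare: lon ⌊0.7173/0.0833333⌋ = 8 → i; lat ⌊0.7712/0.0416667⌋ = 18 → s.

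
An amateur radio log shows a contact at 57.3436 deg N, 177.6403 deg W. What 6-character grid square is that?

AO17ei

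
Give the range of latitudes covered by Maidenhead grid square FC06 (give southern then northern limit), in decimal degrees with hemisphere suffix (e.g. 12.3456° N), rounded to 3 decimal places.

64.000° S, 63.000° S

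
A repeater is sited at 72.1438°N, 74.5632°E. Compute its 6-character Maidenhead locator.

MQ72gd

Shift to the Maidenhead origin (180°W, 90°S): lon 254.5632, lat 162.1438.
Field (20°×10°, letters A–R): lon ⌊254.5632/20⌋ = 12 → M; lat ⌊162.1438/10⌋ = 16 → Q.
Square (2°×1°, digits 0–9): lon ⌊14.5632/2⌋ = 7; lat ⌊2.1438/1⌋ = 2.
Subsquare (5′×2.5′, letters a–x): lon ⌊0.5632/0.0833333⌋ = 6 → g; lat ⌊0.1438/0.0416667⌋ = 3 → d.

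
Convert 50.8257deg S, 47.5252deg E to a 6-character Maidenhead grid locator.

LD39se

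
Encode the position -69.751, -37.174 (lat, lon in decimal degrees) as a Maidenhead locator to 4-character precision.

HC10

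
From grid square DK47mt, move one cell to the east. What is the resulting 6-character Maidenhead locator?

DK47nt

Longitude subsquare m = 12; +1 → 13 = n.
The latitude characters are unchanged.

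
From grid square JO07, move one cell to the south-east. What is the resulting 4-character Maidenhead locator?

JO16

Longitude square 0; +1 → 1.
Latitude square 7; −1 → 6.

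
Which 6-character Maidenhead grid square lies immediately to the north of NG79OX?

NH70oa

Latitude subsquare x = 23; +1 → 24, wraps to 0 = a, carry into square.
Latitude square 9; +1 → 10, wraps to 0, carry into field.
Latitude field G = 6; +1 → 7 = H.
The longitude characters are unchanged.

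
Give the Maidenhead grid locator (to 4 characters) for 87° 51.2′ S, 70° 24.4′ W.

Add 180° to longitude and 90° to latitude: 109.59, 2.15.
Field: 109.59/20 → 5 → F, 2.15/10 → 0 → A; chars FA.
Square: 9.59/2 → 4, 2.15/1 → 2; chars 42.

FA42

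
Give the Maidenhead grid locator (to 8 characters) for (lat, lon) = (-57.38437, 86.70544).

ND32io47

Shift to the Maidenhead origin (180°W, 90°S): lon 266.70544, lat 32.61563.
Field: lon ⌊266.70544/20⌋ = 13 → N; lat ⌊32.61563/10⌋ = 3 → D.
Square: lon ⌊6.70544/2⌋ = 3; lat ⌊2.61563/1⌋ = 2.
Subsquare: lon ⌊0.70544/0.0833333⌋ = 8 → i; lat ⌊0.61563/0.0416667⌋ = 14 → o.
Extended square: lon ⌊0.03877/0.00833333⌋ = 4; lat ⌊0.03230/0.00416667⌋ = 7.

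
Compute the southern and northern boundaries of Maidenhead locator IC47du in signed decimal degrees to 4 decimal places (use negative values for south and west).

-62.1667, -62.1250

Field I=8, C=2: +8·20° lon, +2·10° lat → SW at lon -20°, lat -70°.
Square 4, 7: +4·2° lon, +7·1° lat → SW at lon -12°, lat -63°.
Subsquare d=3, u=20: +3·0.0833333° lon, +20·0.0416667° lat → SW at lon -11.75°, lat -62.1667°.
Cell spans 0.0833333° lon × 0.0416667° lat.
south -62.1667, north -62.1250.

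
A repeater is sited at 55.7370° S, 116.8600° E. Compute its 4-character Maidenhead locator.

OD84

Shift to the Maidenhead origin (180°W, 90°S): lon 296.86, lat 34.26.
Field: 296.86/20 → 14 → O, 34.26/10 → 3 → D; chars OD.
Square: 16.86/2 → 8, 4.26/1 → 4; chars 84.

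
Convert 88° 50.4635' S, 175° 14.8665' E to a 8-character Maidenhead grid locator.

RA71od98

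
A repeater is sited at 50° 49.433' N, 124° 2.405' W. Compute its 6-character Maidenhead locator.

CO70xt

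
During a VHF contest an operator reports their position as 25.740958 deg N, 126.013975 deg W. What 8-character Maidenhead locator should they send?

CL65xr87

Offset from 180°W / 90°S: lon 53.98602°, lat 115.74096°.
Field (20°×10°, letters A–R): 53.98602/20 → 2 → C, 115.74096/10 → 11 → L; chars CL.
Square (2°×1°, digits 0–9): 13.98602/2 → 6, 5.74096/1 → 5; chars 65.
Subsquare (5′×2.5′, letters a–x): 1.98602/0.0833333 → 23 → x, 0.74096/0.0416667 → 17 → r; chars xr.
Extended square (30″×15″, digits 0–9): 0.06936/0.00833333 → 8, 0.03262/0.00416667 → 7; chars 87.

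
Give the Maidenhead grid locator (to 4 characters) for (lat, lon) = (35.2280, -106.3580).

Shift to the Maidenhead origin (180°W, 90°S): lon 73.64, lat 125.23.
Field: 73.64/20 → 3 → D, 125.23/10 → 12 → M; chars DM.
Square: 13.64/2 → 6, 5.23/1 → 5; chars 65.

DM65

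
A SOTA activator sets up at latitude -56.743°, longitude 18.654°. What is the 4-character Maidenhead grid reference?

JD93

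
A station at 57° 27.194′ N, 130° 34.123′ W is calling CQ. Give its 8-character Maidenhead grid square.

CO47rk18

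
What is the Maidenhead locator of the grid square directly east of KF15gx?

KF15hx

Longitude subsquare g = 6; +1 → 7 = h.
The latitude characters are unchanged.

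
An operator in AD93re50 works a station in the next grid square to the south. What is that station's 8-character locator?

AD93rd59

Latitude extended square 0; −1 → -1, wraps to 9, carry into subsquare.
Latitude subsquare e = 4; −1 → 3 = d.
The longitude characters are unchanged.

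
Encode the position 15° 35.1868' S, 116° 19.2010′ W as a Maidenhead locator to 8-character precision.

DH14uj19

Offset from 180°W / 90°S: lon 63.67998°, lat 74.41355°.
Field: lon ⌊63.67998/20⌋ = 3 → D; lat ⌊74.41355/10⌋ = 7 → H.
Square: lon ⌊3.67998/2⌋ = 1; lat ⌊4.41355/1⌋ = 4.
Subsquare: lon ⌊1.67998/0.0833333⌋ = 20 → u; lat ⌊0.41355/0.0416667⌋ = 9 → j.
Extended square: lon ⌊0.01332/0.00833333⌋ = 1; lat ⌊0.03855/0.00416667⌋ = 9.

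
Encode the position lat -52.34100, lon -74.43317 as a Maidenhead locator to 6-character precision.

FD27sp

Shift to the Maidenhead origin (180°W, 90°S): lon 105.5668, lat 37.6590.
Field (20°×10°, letters A–R): 105.5668/20 → 5 → F, 37.6590/10 → 3 → D; chars FD.
Square (2°×1°, digits 0–9): 5.5668/2 → 2, 7.6590/1 → 7; chars 27.
Subsquare (5′×2.5′, letters a–x): 1.5668/0.0833333 → 18 → s, 0.6590/0.0416667 → 15 → p; chars sp.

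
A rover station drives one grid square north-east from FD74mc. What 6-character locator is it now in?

Longitude subsquare m = 12; +1 → 13 = n.
Latitude subsquare c = 2; +1 → 3 = d.

FD74nd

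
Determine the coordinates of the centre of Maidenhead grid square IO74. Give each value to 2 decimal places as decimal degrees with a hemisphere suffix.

54.50° N, 5.00° W

Field I=8, O=14: +8·20° lon, +14·10° lat → SW at lon -20°, lat 50°.
Square 7, 4: +7·2° lon, +4·1° lat → SW at lon -6°, lat 54°.
Cell spans 2° lon × 1° lat. Centre is SW corner plus half of each.
latitude 54.50° N, longitude 5.00° W.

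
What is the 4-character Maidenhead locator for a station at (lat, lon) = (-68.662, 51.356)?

LC51

Shift to the Maidenhead origin (180°W, 90°S): lon 231.36, lat 21.34.
Field: lon ⌊231.36/20⌋ = 11 → L; lat ⌊21.34/10⌋ = 2 → C.
Square: lon ⌊11.36/2⌋ = 5; lat ⌊1.34/1⌋ = 1.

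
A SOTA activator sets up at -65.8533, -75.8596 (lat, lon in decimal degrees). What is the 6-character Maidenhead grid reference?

FC24bd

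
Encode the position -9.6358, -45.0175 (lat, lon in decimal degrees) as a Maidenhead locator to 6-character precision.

GI70li

Offset from 180°W / 90°S: lon 134.9825°, lat 80.3642°.
Field (20°×10°, letters A–R): 134.9825/20 → 6 → G, 80.3642/10 → 8 → I; chars GI.
Square (2°×1°, digits 0–9): 14.9825/2 → 7, 0.3642/1 → 0; chars 70.
Subsquare (5′×2.5′, letters a–x): 0.9825/0.0833333 → 11 → l, 0.3642/0.0416667 → 8 → i; chars li.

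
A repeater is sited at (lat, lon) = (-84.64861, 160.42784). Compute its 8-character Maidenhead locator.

Offset from 180°W / 90°S: lon 340.42784°, lat 5.35139°.
Field (20°×10°, letters A–R): 340.42784/20 → 17 → R, 5.35139/10 → 0 → A; chars RA.
Square (2°×1°, digits 0–9): 0.42784/2 → 0, 5.35139/1 → 5; chars 05.
Subsquare (5′×2.5′, letters a–x): 0.42784/0.0833333 → 5 → f, 0.35139/0.0416667 → 8 → i; chars fi.
Extended square (30″×15″, digits 0–9): 0.01117/0.00833333 → 1, 0.01806/0.00416667 → 4; chars 14.

RA05fi14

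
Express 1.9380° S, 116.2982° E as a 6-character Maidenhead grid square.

OI88db

Add 180° to longitude and 90° to latitude: 296.2982, 88.0620.
Field: 296.2982/20 → 14 → O, 88.0620/10 → 8 → I; chars OI.
Square: 16.2982/2 → 8, 8.0620/1 → 8; chars 88.
Subsquare: 0.2982/0.0833333 → 3 → d, 0.0620/0.0416667 → 1 → b; chars db.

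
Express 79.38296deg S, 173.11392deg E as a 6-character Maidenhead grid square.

Shift to the Maidenhead origin (180°W, 90°S): lon 353.1139, lat 10.6170.
Field: lon ⌊353.1139/20⌋ = 17 → R; lat ⌊10.6170/10⌋ = 1 → B.
Square: lon ⌊13.1139/2⌋ = 6; lat ⌊0.6170/1⌋ = 0.
Subsquare: lon ⌊1.1139/0.0833333⌋ = 13 → n; lat ⌊0.6170/0.0416667⌋ = 14 → o.

RB60no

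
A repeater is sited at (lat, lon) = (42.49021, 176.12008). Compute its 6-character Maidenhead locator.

RN82bl

Shift to the Maidenhead origin (180°W, 90°S): lon 356.1201, lat 132.4902.
Field: lon ⌊356.1201/20⌋ = 17 → R; lat ⌊132.4902/10⌋ = 13 → N.
Square: lon ⌊16.1201/2⌋ = 8; lat ⌊2.4902/1⌋ = 2.
Subsquare: lon ⌊0.1201/0.0833333⌋ = 1 → b; lat ⌊0.4902/0.0416667⌋ = 11 → l.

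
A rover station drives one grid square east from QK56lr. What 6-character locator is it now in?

QK56mr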